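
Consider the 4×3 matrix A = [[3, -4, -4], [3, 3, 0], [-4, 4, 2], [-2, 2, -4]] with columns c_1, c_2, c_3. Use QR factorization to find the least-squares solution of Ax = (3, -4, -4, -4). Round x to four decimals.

x = (-0.0732, -1.2541, 0.4219)

c_1 = (3, 3, -4, -2); ‖c_1‖ = 6.1644, so q_1 = (0.4867, 0.4867, -0.6489, -0.3244).
q_1·c_2 = 0.4867·(-4) + 0.4867·3 + (-0.6489)·4 + (-0.3244)·2 = -3.7311.
u_2 = c_2 + 3.7311·q_1 = (-2.1842, 4.8158, 1.5789, 0.7895).
‖u_2‖ = 5.5748, so q_2 = (-0.3918, 0.8638, 0.2832, 0.1416).
q_1·c_3 = 0.4867·(-4) + 0.4867·0 + (-0.6489)·2 + (-0.3244)·(-4) = -1.9467; q_2·c_3 = (-0.3918)·(-4) + 0.8638·0 + 0.2832·2 + 0.1416·(-4) = 1.5672.
u_3 = c_3 + 1.9467·q_1 − 1.5672·q_2 = (-2.4386, -0.4064, 0.2930, -4.8535).
‖u_3‖ = 5.4548, so q_3 = (-0.4471, -0.0745, 0.0537, -0.8898).
Qᵀb = (3.4066, -6.3301, 2.3011).
Back-substitute: x_3 = 2.3011/5.4548 = 0.4219.
x_2 = (-6.3301 − 1.5672·0.4219)/5.5748 = -1.2541.
x_1 = (3.4066 + 3.7311·(-1.2541) + 1.9467·0.4219)/6.1644 = -0.0732.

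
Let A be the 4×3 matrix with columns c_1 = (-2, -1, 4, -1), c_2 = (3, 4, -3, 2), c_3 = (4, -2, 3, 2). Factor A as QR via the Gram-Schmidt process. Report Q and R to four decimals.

q_1 = c_1/‖c_1‖ = (-2, -1, 4, -1)/4.6904 = (-0.4264, -0.2132, 0.8528, -0.2132).
r_{12} = q_1·c_2 = -5.1168.
u_2 = c_2 + 5.1168·q_1 = (0.8182, 2.9091, 1.3636, 0.9091).
‖u_2‖ = 3.4378, so q_2 = (0.2380, 0.8462, 0.3967, 0.2644).
r_{13} = q_1·c_3 = 0.8528; r_{23} = q_2·c_3 = 0.9784.
u_3 = c_3 − 0.8528·q_1 − 0.9784·q_2 = (4.1308, -2.6462, 1.8846, 1.9231).
‖u_3‖ = 5.5960, so q_3 = (0.7382, -0.4729, 0.3368, 0.3437).

Q = [[-0.4264, 0.2380, 0.7382], [-0.2132, 0.8462, -0.4729], [0.8528, 0.3967, 0.3368], [-0.2132, 0.2644, 0.3437]], R = [[4.6904, -5.1168, 0.8528], [0.0000, 3.4378, 0.9784], [0.0000, 0.0000, 5.5960]]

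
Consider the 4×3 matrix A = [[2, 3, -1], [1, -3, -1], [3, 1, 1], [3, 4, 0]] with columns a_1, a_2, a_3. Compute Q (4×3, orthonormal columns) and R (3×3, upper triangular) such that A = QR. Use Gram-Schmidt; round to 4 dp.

a_1 = (2, 1, 3, 3); ‖a_1‖ = 4.7958, so e_1 = (0.4170, 0.2085, 0.6255, 0.6255).
e_1·a_2 = 0.4170·3 + 0.2085·(-3) + 0.6255·1 + 0.6255·4 = 3.7533.
u_2 = a_2 − 3.7533·e_1 = (1.4348, -3.7826, -1.3478, 1.6522).
‖u_2‖ = 4.5731, so e_2 = (0.3137, -0.8271, -0.2947, 0.3613).
e_1·a_3 = 0.4170·(-1) + 0.2085·(-1) + 0.6255·1 + 0.6255·0 = 0.0000; e_2·a_3 = 0.3137·(-1) + (-0.8271)·(-1) + (-0.2947)·1 + 0.3613·0 = 0.2187.
u_3 = a_3 + 0.0000·e_1 − 0.2187·e_2 = (-1.0686, -0.8191, 1.0644, -0.0790).
‖u_3‖ = 1.7182, so e_3 = (-0.6219, -0.4767, 0.6195, -0.0460).

Q = [[0.4170, 0.3137, -0.6219], [0.2085, -0.8271, -0.4767], [0.6255, -0.2947, 0.6195], [0.6255, 0.3613, -0.0460]], R = [[4.7958, 3.7533, 0.0000], [0.0000, 4.5731, 0.2187], [0.0000, 0.0000, 1.7182]]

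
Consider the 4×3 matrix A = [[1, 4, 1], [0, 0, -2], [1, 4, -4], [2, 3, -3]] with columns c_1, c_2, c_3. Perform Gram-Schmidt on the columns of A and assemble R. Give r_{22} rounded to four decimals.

r_{22} = 2.8868

q_1 = c_1/‖c_1‖ = (1, 0, 1, 2)/2.4495 = (0.4082, 0.0000, 0.4082, 0.8165).
r_{12} = q_1·c_2 = 5.7155.
u_2 = c_2 − 5.7155·q_1 = (1.6667, 0.0000, 1.6667, -1.6667).
r_{22} = ‖u_2‖ = 2.8868.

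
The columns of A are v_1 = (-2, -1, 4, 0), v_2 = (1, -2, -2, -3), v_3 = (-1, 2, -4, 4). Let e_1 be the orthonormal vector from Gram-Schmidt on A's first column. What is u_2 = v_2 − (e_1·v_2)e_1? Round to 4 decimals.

v_1 = (-2, -1, 4, 0); ‖v_1‖ = 4.5826, so e_1 = (-0.4364, -0.2182, 0.8729, 0.0000).
e_1·v_2 = (-0.4364)·1 + (-0.2182)·(-2) + 0.8729·(-2) + 0.0000·(-3) = -1.7457.
u_2 = v_2 + 1.7457·e_1 = (0.2381, -2.3810, -0.4762, -3.0000).

u_2 = (0.2381, -2.3810, -0.4762, -3.0000)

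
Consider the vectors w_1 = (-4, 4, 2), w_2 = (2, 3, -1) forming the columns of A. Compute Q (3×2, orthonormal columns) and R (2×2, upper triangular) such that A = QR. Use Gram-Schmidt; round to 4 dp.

w_1 = (-4, 4, 2); ‖w_1‖ = 6.0000, so q_1 = (-0.6667, 0.6667, 0.3333).
q_1·w_2 = (-0.6667)·2 + 0.6667·3 + 0.3333·(-1) = 0.3333.
u_2 = w_2 − 0.3333·q_1 = (2.2222, 2.7778, -1.1111).
‖u_2‖ = 3.7268, so q_2 = (0.5963, 0.7454, -0.2981).

Q = [[-0.6667, 0.5963], [0.6667, 0.7454], [0.3333, -0.2981]], R = [[6.0000, 0.3333], [0.0000, 3.7268]]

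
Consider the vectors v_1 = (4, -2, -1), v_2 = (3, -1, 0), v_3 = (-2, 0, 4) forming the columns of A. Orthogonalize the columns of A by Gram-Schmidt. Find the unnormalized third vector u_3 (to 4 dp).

e_1 = v_1/‖v_1‖ = (4, -2, -1)/4.5826 = (0.8729, -0.4364, -0.2182).
r_{12} = e_1·v_2 = 3.0551.
u_2 = v_2 − 3.0551·e_1 = (0.3333, 0.3333, 0.6667).
‖u_2‖ = 0.8165, so e_2 = (0.4082, 0.4082, 0.8165).
r_{13} = e_1·v_3 = -2.6186; r_{23} = e_2·v_3 = 2.4495.
u_3 = v_3 + 2.6186·e_1 − 2.4495·e_2 = (-0.7143, -2.1429, 1.4286).

u_3 = (-0.7143, -2.1429, 1.4286)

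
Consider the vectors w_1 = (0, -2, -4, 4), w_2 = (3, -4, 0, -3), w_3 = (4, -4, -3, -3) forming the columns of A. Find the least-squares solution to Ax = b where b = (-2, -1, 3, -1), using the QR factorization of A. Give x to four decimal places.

x = (0.0094, 1.2830, -1.1509)

w_1 = (0, -2, -4, 4); ‖w_1‖ = 6.0000, so q_1 = (0.0000, -0.3333, -0.6667, 0.6667).
q_1·w_2 = 0.0000·3 + (-0.3333)·(-4) + (-0.6667)·0 + 0.6667·(-3) = -0.6667.
u_2 = w_2 + 0.6667·q_1 = (3.0000, -4.2222, -0.4444, -2.5556).
‖u_2‖ = 5.7927, so q_2 = (0.5179, -0.7289, -0.0767, -0.4412).
q_1·w_3 = 0.0000·4 + (-0.3333)·(-4) + (-0.6667)·(-3) + 0.6667·(-3) = 1.3333; q_2·w_3 = 0.5179·4 + (-0.7289)·(-4) + (-0.0767)·(-3) + (-0.4412)·(-3) = 6.5408.
u_3 = w_3 − 1.3333·q_1 − 6.5408·q_2 = (0.6126, 1.2119, -1.6093, -1.0033).
‖u_3‖ = 2.3325, so q_3 = (0.2626, 0.5196, -0.6899, -0.4302).
Qᵀb = (-2.3333, -0.0959, -2.6845).
Back-substitute: x_3 = -2.6845/2.3325 = -1.1509.
x_2 = (-0.0959 − 6.5408·(-1.1509))/5.7927 = 1.2830.
x_1 = (-2.3333 + 0.6667·1.2830 − 1.3333·(-1.1509))/6.0000 = 0.0094.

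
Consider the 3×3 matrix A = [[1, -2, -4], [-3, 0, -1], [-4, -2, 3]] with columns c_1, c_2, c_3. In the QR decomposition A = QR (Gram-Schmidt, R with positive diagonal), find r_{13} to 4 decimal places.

c_1 = (1, -3, -4); ‖c_1‖ = 5.0990, so q_1 = (0.1961, -0.5883, -0.7845).
r_{13} = q_1·c_3 = -2.5495.

r_{13} = -2.5495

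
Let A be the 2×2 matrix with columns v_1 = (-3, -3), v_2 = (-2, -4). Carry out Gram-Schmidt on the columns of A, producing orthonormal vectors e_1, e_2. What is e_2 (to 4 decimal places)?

e_2 = (0.7071, -0.7071)

v_1 = (-3, -3); ‖v_1‖ = 4.2426, so e_1 = (-0.7071, -0.7071).
e_1·v_2 = (-0.7071)·(-2) + (-0.7071)·(-4) = 4.2426.
u_2 = v_2 − 4.2426·e_1 = (1.0000, -1.0000).
‖u_2‖ = 1.4142, so e_2 = (0.7071, -0.7071).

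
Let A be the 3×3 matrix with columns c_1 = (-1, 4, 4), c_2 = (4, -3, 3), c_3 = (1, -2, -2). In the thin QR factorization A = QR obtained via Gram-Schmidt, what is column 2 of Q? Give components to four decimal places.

e_1 = c_1/‖c_1‖ = (-1, 4, 4)/5.7446 = (-0.1741, 0.6963, 0.6963).
r_{12} = e_1·c_2 = -0.6963.
u_2 = c_2 + 0.6963·e_1 = (3.8788, -2.5152, 3.4848).
‖u_2‖ = 5.7892, so e_2 = (0.6700, -0.4345, 0.6020).

e_2 = (0.6700, -0.4345, 0.6020)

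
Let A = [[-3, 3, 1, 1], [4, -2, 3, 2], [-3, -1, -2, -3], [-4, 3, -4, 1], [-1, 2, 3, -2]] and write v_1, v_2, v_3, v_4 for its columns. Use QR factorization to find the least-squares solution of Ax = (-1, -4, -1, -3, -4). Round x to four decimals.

x = (0.5322, -0.0119, -0.6443, -0.2864)

v_1 = (-3, 4, -3, -4, -1); ‖v_1‖ = 7.1414, so e_1 = (-0.4201, 0.5601, -0.4201, -0.5601, -0.1400).
e_1·v_2 = (-0.4201)·3 + 0.5601·(-2) + (-0.4201)·(-1) + (-0.5601)·3 + (-0.1400)·2 = -3.9208.
u_2 = v_2 + 3.9208·e_1 = (1.3529, 0.1961, -2.6471, 0.8039, 1.4510).
‖u_2‖ = 3.4099, so e_2 = (0.3968, 0.0575, -0.7763, 0.2358, 0.4255).
e_1·v_3 = (-0.4201)·1 + 0.5601·3 + (-0.4201)·(-2) + (-0.5601)·(-4) + (-0.1400)·3 = 3.9208; e_2·v_3 = 0.3968·1 + 0.0575·3 + (-0.7763)·(-2) + 0.2358·(-4) + 0.4255·3 = 2.4554.
u_3 = v_3 − 3.9208·e_1 − 2.4554·e_2 = (1.6728, 0.6627, 1.5531, -2.3828, 2.5042).
‖u_3‖ = 4.1951, so e_3 = (0.3988, 0.1580, 0.3702, -0.5680, 0.5969).
e_1·v_4 = (-0.4201)·1 + 0.5601·2 + (-0.4201)·(-3) + (-0.5601)·1 + (-0.1400)·(-2) = 1.6803; e_2·v_4 = 0.3968·1 + 0.0575·2 + (-0.7763)·(-3) + 0.2358·1 + 0.4255·(-2) = 2.2254; e_3·v_4 = 0.3988·1 + 0.1580·2 + 0.3702·(-3) + (-0.5680)·1 + 0.5969·(-2) = -2.1578.
u_4 = v_4 − 1.6803·e_1 − 2.2254·e_2 + 2.1578·e_3 = (1.6834, 1.2718, 0.2323, 0.1909, -1.4235).
‖u_4‖ = 2.5628, so e_4 = (0.6569, 0.4962, 0.0906, 0.0745, -0.5555).
Qᵀb = (0.8402, -2.2599, -2.0847, -0.7340).
Back-substitute: x_4 = -0.7340/2.5628 = -0.2864.
x_3 = (-2.0847 + 2.1578·(-0.2864))/4.1951 = -0.6443.
x_2 = (-2.2599 − 2.4554·(-0.6443) − 2.2254·(-0.2864))/3.4099 = -0.0119.
x_1 = (0.8402 + 3.9208·(-0.0119) − 3.9208·(-0.6443) − 1.6803·(-0.2864))/7.1414 = 0.5322.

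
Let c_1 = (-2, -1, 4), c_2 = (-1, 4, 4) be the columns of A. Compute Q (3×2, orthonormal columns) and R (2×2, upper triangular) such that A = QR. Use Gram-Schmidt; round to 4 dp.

c_1 = (-2, -1, 4); ‖c_1‖ = 4.5826, so e_1 = (-0.4364, -0.2182, 0.8729).
e_1·c_2 = (-0.4364)·(-1) + (-0.2182)·4 + 0.8729·4 = 3.0551.
u_2 = c_2 − 3.0551·e_1 = (0.3333, 4.6667, 1.3333).
‖u_2‖ = 4.8648, so e_2 = (0.0685, 0.9593, 0.2741).

Q = [[-0.4364, 0.0685], [-0.2182, 0.9593], [0.8729, 0.2741]], R = [[4.5826, 3.0551], [0.0000, 4.8648]]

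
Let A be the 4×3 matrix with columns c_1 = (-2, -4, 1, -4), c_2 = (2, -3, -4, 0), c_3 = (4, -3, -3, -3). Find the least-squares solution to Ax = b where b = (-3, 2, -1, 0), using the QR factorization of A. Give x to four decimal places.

c_1 = (-2, -4, 1, -4); ‖c_1‖ = 6.0828, so q_1 = (-0.3288, -0.6576, 0.1644, -0.6576).
q_1·c_2 = (-0.3288)·2 + (-0.6576)·(-3) + 0.1644·(-4) + (-0.6576)·0 = 0.6576.
u_2 = c_2 − 0.6576·q_1 = (2.2162, -2.5676, -4.1081, 0.4324).
‖u_2‖ = 5.3449, so q_2 = (0.4146, -0.4804, -0.7686, 0.0809).
q_1·c_3 = (-0.3288)·4 + (-0.6576)·(-3) + 0.1644·(-3) + (-0.6576)·(-3) = 2.1372; q_2·c_3 = 0.4146·4 + (-0.4804)·(-3) + (-0.7686)·(-3) + 0.0809·(-3) = 5.1628.
u_3 = c_3 − 2.1372·q_1 − 5.1628·q_2 = (2.5620, 0.8855, 0.6168, -2.0123).
‖u_3‖ = 3.4319, so q_3 = (0.7465, 0.2580, 0.1797, -0.5864).
Qᵀb = (-0.4932, -1.4361, -1.9033).
Back-substitute: x_3 = -1.9033/3.4319 = -0.5546.
x_2 = (-1.4361 − 5.1628·(-0.5546))/5.3449 = 0.2670.
x_1 = (-0.4932 − 0.6576·0.2670 − 2.1372·(-0.5546))/6.0828 = 0.0849.

x = (0.0849, 0.2670, -0.5546)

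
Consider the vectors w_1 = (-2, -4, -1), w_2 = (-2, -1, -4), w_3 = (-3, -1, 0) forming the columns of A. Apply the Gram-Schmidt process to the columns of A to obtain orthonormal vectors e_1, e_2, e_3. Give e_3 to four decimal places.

w_1 = (-2, -4, -1); ‖w_1‖ = 4.5826, so e_1 = (-0.4364, -0.8729, -0.2182).
e_1·w_2 = (-0.4364)·(-2) + (-0.8729)·(-1) + (-0.2182)·(-4) = 2.6186.
u_2 = w_2 − 2.6186·e_1 = (-0.8571, 1.2857, -3.4286).
‖u_2‖ = 3.7607, so e_2 = (-0.2279, 0.3419, -0.9117).
e_1·w_3 = (-0.4364)·(-3) + (-0.8729)·(-1) + (-0.2182)·0 = 2.1822; e_2·w_3 = (-0.2279)·(-3) + 0.3419·(-1) + (-0.9117)·0 = 0.3419.
u_3 = w_3 − 2.1822·e_1 − 0.3419·e_2 = (-1.9697, 0.7879, 0.7879).
‖u_3‖ = 2.2630, so e_3 = (-0.8704, 0.3482, 0.3482).

e_3 = (-0.8704, 0.3482, 0.3482)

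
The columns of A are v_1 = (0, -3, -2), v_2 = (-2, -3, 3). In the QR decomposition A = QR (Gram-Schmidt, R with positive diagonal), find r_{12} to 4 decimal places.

r_{12} = 0.8321

q_1 = v_1/‖v_1‖ = (0, -3, -2)/3.6056 = (0.0000, -0.8321, -0.5547).
r_{12} = q_1·v_2 = 0.8321.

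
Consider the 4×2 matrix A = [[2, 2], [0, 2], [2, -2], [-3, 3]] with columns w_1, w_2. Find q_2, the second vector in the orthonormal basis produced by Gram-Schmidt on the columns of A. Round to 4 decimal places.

q_2 = (0.7591, 0.4964, -0.2336, 0.3504)

w_1 = (2, 0, 2, -3); ‖w_1‖ = 4.1231, so q_1 = (0.4851, 0.0000, 0.4851, -0.7276).
q_1·w_2 = 0.4851·2 + 0.0000·2 + 0.4851·(-2) + (-0.7276)·3 = -2.1828.
u_2 = w_2 + 2.1828·q_1 = (3.0588, 2.0000, -0.9412, 1.4118).
‖u_2‖ = 4.0293, so q_2 = (0.7591, 0.4964, -0.2336, 0.3504).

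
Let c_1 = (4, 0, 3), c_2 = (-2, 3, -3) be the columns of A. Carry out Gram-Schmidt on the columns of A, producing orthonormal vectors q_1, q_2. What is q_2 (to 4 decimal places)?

c_1 = (4, 0, 3); ‖c_1‖ = 5.0000, so q_1 = (0.8000, 0.0000, 0.6000).
q_1·c_2 = 0.8000·(-2) + 0.0000·3 + 0.6000·(-3) = -3.4000.
u_2 = c_2 + 3.4000·q_1 = (0.7200, 3.0000, -0.9600).
‖u_2‖ = 3.2311, so q_2 = (0.2228, 0.9285, -0.2971).

q_2 = (0.2228, 0.9285, -0.2971)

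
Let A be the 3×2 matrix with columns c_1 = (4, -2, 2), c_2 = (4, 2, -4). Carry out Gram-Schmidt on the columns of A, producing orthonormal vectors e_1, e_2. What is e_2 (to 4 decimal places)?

e_2 = (0.5608, 0.3925, -0.7290)

e_1 = c_1/‖c_1‖ = (4, -2, 2)/4.8990 = (0.8165, -0.4082, 0.4082).
r_{12} = e_1·c_2 = 0.8165.
u_2 = c_2 − 0.8165·e_1 = (3.3333, 2.3333, -4.3333).
‖u_2‖ = 5.9442, so e_2 = (0.5608, 0.3925, -0.7290).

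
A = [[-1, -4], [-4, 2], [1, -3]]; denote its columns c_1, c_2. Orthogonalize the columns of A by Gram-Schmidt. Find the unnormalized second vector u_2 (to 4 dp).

u_2 = (-4.3889, 0.4444, -2.6111)

c_1 = (-1, -4, 1); ‖c_1‖ = 4.2426, so q_1 = (-0.2357, -0.9428, 0.2357).
q_1·c_2 = (-0.2357)·(-4) + (-0.9428)·2 + 0.2357·(-3) = -1.6499.
u_2 = c_2 + 1.6499·q_1 = (-4.3889, 0.4444, -2.6111).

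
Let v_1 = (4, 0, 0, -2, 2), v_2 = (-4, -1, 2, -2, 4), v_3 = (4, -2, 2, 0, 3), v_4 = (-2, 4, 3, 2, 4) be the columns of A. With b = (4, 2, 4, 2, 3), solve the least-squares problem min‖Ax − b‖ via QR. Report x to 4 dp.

x = (0.0072, -0.4981, 0.8581, 0.7606)

v_1 = (4, 0, 0, -2, 2); ‖v_1‖ = 4.8990, so e_1 = (0.8165, 0.0000, 0.0000, -0.4082, 0.4082).
e_1·v_2 = 0.8165·(-4) + 0.0000·(-1) + 0.0000·2 + (-0.4082)·(-2) + 0.4082·4 = -0.8165.
u_2 = v_2 + 0.8165·e_1 = (-3.3333, -1.0000, 2.0000, -2.3333, 4.3333).
‖u_2‖ = 6.3509, so e_2 = (-0.5249, -0.1575, 0.3149, -0.3674, 0.6823).
e_1·v_3 = 0.8165·4 + 0.0000·(-2) + 0.0000·2 + (-0.4082)·0 + 0.4082·3 = 4.4907; e_2·v_3 = (-0.5249)·4 + (-0.1575)·(-2) + 0.3149·2 + (-0.3674)·0 + 0.6823·3 = 0.8923.
u_3 = v_3 − 4.4907·e_1 − 0.8923·e_2 = (0.8017, -1.8595, 1.7190, 2.1612, 0.5579).
‖u_3‖ = 3.4695, so e_3 = (0.2311, -0.5360, 0.4955, 0.6229, 0.1608).
e_1·v_4 = 0.8165·(-2) + 0.0000·4 + 0.0000·3 + (-0.4082)·2 + 0.4082·4 = -0.8165; e_2·v_4 = (-0.5249)·(-2) + (-0.1575)·4 + 0.3149·3 + (-0.3674)·2 + 0.6823·4 = 3.3591; e_3·v_4 = 0.2311·(-2) + (-0.5360)·4 + 0.4955·3 + 0.6229·2 + 0.1608·4 = 0.7694.
u_4 = v_4 + 0.8165·e_1 − 3.3591·e_2 − 0.7694·e_3 = (0.2520, 4.9413, 1.5609, 2.4216, 1.9176).
‖u_4‖ = 6.0380, so e_4 = (0.0417, 0.8184, 0.2585, 0.4011, 0.3176).
Qᵀb = (3.6742, 0.1575, 3.5624, 4.5926).
Back-substitute: x_4 = 4.5926/6.0380 = 0.7606.
x_3 = (3.5624 − 0.7694·0.7606)/3.4695 = 0.8581.
x_2 = (0.1575 − 0.8923·0.8581 − 3.3591·0.7606)/6.3509 = -0.4981.
x_1 = (3.6742 + 0.8165·(-0.4981) − 4.4907·0.8581 + 0.8165·0.7606)/4.8990 = 0.0072.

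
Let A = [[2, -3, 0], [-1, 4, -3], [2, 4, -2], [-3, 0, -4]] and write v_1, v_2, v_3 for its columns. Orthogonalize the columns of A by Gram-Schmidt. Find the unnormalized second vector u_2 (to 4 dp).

v_1 = (2, -1, 2, -3); ‖v_1‖ = 4.2426, so q_1 = (0.4714, -0.2357, 0.4714, -0.7071).
q_1·v_2 = 0.4714·(-3) + (-0.2357)·4 + 0.4714·4 + (-0.7071)·0 = -0.4714.
u_2 = v_2 + 0.4714·q_1 = (-2.7778, 3.8889, 4.2222, -0.3333).

u_2 = (-2.7778, 3.8889, 4.2222, -0.3333)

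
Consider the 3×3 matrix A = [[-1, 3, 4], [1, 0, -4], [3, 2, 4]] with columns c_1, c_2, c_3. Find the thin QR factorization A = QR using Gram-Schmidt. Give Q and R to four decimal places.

e_1 = c_1/‖c_1‖ = (-1, 1, 3)/3.3166 = (-0.3015, 0.3015, 0.9045).
r_{12} = e_1·c_2 = 0.9045.
u_2 = c_2 − 0.9045·e_1 = (3.2727, -0.2727, 1.1818).
‖u_2‖ = 3.4902, so e_2 = (0.9377, -0.0781, 0.3386).
r_{13} = e_1·c_3 = 1.2060; r_{23} = e_2·c_3 = 5.4177.
u_3 = c_3 − 1.2060·e_1 − 5.4177·e_2 = (-0.7164, -3.9403, 1.0746).
‖u_3‖ = 4.1466, so e_3 = (-0.1728, -0.9503, 0.2592).

Q = [[-0.3015, 0.9377, -0.1728], [0.3015, -0.0781, -0.9503], [0.9045, 0.3386, 0.2592]], R = [[3.3166, 0.9045, 1.2060], [0.0000, 3.4902, 5.4177], [0.0000, 0.0000, 4.1466]]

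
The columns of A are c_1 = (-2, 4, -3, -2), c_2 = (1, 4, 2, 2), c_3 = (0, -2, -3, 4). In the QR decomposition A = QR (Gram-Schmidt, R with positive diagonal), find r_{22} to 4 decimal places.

r_{22} = 4.9513

c_1 = (-2, 4, -3, -2); ‖c_1‖ = 5.7446, so q_1 = (-0.3482, 0.6963, -0.5222, -0.3482).
q_1·c_2 = (-0.3482)·1 + 0.6963·4 + (-0.5222)·2 + (-0.3482)·2 = 0.6963.
u_2 = c_2 − 0.6963·q_1 = (1.2424, 3.5152, 2.3636, 2.2424).
r_{22} = ‖u_2‖ = 4.9513.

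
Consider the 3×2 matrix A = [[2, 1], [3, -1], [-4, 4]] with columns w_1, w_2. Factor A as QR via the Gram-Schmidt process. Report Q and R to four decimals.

q_1 = w_1/‖w_1‖ = (2, 3, -4)/5.3852 = (0.3714, 0.5571, -0.7428).
r_{12} = q_1·w_2 = -3.1568.
u_2 = w_2 + 3.1568·q_1 = (2.1724, 0.7586, 1.6552).
‖u_2‖ = 2.8345, so q_2 = (0.7664, 0.2676, 0.5839).

Q = [[0.3714, 0.7664], [0.5571, 0.2676], [-0.7428, 0.5839]], R = [[5.3852, -3.1568], [0.0000, 2.8345]]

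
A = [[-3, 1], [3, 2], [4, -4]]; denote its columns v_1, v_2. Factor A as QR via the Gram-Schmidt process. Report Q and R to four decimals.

Q = [[-0.5145, -0.0367], [0.5145, 0.7860], [0.6860, -0.6171]], R = [[5.8310, -2.2295], [0.0000, 4.0037]]

v_1 = (-3, 3, 4); ‖v_1‖ = 5.8310, so e_1 = (-0.5145, 0.5145, 0.6860).
e_1·v_2 = (-0.5145)·1 + 0.5145·2 + 0.6860·(-4) = -2.2295.
u_2 = v_2 + 2.2295·e_1 = (-0.1471, 3.1471, -2.4706).
‖u_2‖ = 4.0037, so e_2 = (-0.0367, 0.7860, -0.6171).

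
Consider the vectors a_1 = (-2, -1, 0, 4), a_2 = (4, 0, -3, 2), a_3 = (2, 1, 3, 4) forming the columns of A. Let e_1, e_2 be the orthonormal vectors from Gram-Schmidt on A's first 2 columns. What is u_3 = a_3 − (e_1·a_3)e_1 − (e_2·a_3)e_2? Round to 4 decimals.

a_1 = (-2, -1, 0, 4); ‖a_1‖ = 4.5826, so e_1 = (-0.4364, -0.2182, 0.0000, 0.8729).
e_1·a_2 = (-0.4364)·4 + (-0.2182)·0 + 0.0000·(-3) + 0.8729·2 = 0.0000.
u_2 = a_2 + 0.0000·e_1 = (4.0000, 0.0000, -3.0000, 2.0000).
‖u_2‖ = 5.3852, so e_2 = (0.7428, 0.0000, -0.5571, 0.3714).
e_1·a_3 = (-0.4364)·2 + (-0.2182)·1 + 0.0000·3 + 0.8729·4 = 2.4004; e_2·a_3 = 0.7428·2 + 0.0000·1 + (-0.5571)·3 + 0.3714·4 = 1.2999.
u_3 = a_3 − 2.4004·e_1 − 1.2999·e_2 = (2.0821, 1.5238, 3.7241, 1.4220).

u_3 = (2.0821, 1.5238, 3.7241, 1.4220)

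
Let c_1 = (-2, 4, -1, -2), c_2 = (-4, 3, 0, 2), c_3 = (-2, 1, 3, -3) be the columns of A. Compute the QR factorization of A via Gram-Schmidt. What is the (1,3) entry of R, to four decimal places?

c_1 = (-2, 4, -1, -2); ‖c_1‖ = 5.0000, so q_1 = (-0.4000, 0.8000, -0.2000, -0.4000).
r_{13} = q_1·c_3 = 2.2000.

r_{13} = 2.2000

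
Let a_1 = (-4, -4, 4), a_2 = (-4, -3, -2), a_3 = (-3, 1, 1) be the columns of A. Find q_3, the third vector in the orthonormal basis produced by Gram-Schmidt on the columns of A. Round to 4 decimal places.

q_3 = (-0.6350, 0.7620, 0.1270)

q_1 = a_1/‖a_1‖ = (-4, -4, 4)/6.9282 = (-0.5774, -0.5774, 0.5774).
r_{12} = q_1·a_2 = 2.8868.
u_2 = a_2 − 2.8868·q_1 = (-2.3333, -1.3333, -3.6667).
‖u_2‖ = 4.5461, so q_2 = (-0.5133, -0.2933, -0.8066).
r_{13} = q_1·a_3 = 1.7321; r_{23} = q_2·a_3 = 0.4399.
u_3 = a_3 − 1.7321·q_1 − 0.4399·q_2 = (-1.7742, 2.1290, 0.3548).
‖u_3‖ = 2.7940, so q_3 = (-0.6350, 0.7620, 0.1270).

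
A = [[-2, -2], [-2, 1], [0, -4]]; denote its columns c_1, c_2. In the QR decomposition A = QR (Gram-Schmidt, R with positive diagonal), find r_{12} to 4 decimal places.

c_1 = (-2, -2, 0); ‖c_1‖ = 2.8284, so e_1 = (-0.7071, -0.7071, 0.0000).
r_{12} = e_1·c_2 = 0.7071.

r_{12} = 0.7071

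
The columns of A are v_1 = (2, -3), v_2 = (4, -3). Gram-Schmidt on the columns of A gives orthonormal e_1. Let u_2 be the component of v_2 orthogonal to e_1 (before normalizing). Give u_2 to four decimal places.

u_2 = (1.3846, 0.9231)

e_1 = v_1/‖v_1‖ = (2, -3)/3.6056 = (0.5547, -0.8321).
r_{12} = e_1·v_2 = 4.7150.
u_2 = v_2 − 4.7150·e_1 = (1.3846, 0.9231).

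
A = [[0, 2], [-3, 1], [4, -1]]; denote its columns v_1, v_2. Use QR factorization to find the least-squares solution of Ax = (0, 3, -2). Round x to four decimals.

e_1 = v_1/‖v_1‖ = (0, -3, 4)/5.0000 = (0.0000, -0.6000, 0.8000).
r_{12} = e_1·v_2 = -1.4000.
u_2 = v_2 + 1.4000·e_1 = (2.0000, 0.1600, 0.1200).
‖u_2‖ = 2.0100, so e_2 = (0.9950, 0.0796, 0.0597).
Qᵀb = (-3.4000, 0.1194).
Back-substitute: x_2 = 0.1194/2.0100 = 0.0594.
x_1 = (-3.4000 + 1.4000·0.0594)/5.0000 = -0.6634.

x = (-0.6634, 0.0594)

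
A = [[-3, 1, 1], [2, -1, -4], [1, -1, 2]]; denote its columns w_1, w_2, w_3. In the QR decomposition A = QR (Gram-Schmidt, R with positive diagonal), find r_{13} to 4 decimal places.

r_{13} = -2.4054

w_1 = (-3, 2, 1); ‖w_1‖ = 3.7417, so q_1 = (-0.8018, 0.5345, 0.2673).
r_{13} = q_1·w_3 = -2.4054.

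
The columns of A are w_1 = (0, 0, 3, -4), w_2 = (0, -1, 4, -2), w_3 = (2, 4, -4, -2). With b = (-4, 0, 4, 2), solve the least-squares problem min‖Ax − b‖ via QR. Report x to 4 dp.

w_1 = (0, 0, 3, -4); ‖w_1‖ = 5.0000, so e_1 = (0.0000, 0.0000, 0.6000, -0.8000).
e_1·w_2 = 0.0000·0 + 0.0000·(-1) + 0.6000·4 + (-0.8000)·(-2) = 4.0000.
u_2 = w_2 − 4.0000·e_1 = (0.0000, -1.0000, 1.6000, 1.2000).
‖u_2‖ = 2.2361, so e_2 = (0.0000, -0.4472, 0.7155, 0.5367).
e_1·w_3 = 0.0000·2 + 0.0000·4 + 0.6000·(-4) + (-0.8000)·(-2) = -0.8000; e_2·w_3 = 0.0000·2 + (-0.4472)·4 + 0.7155·(-4) + 0.5367·(-2) = -5.7243.
u_3 = w_3 + 0.8000·e_1 + 5.7243·e_2 = (2.0000, 1.4400, 0.5760, 0.4320).
‖u_3‖ = 2.5675, so e_3 = (0.7790, 0.5609, 0.2243, 0.1683).
Qᵀb = (0.8000, 3.9355, -1.8820).
Back-substitute: x_3 = -1.8820/2.5675 = -0.7330.
x_2 = (3.9355 + 5.7243·(-0.7330))/2.2361 = -0.1165.
x_1 = (0.8000 − 4.0000·(-0.1165) + 0.8000·(-0.7330))/5.0000 = 0.1359.

x = (0.1359, -0.1165, -0.7330)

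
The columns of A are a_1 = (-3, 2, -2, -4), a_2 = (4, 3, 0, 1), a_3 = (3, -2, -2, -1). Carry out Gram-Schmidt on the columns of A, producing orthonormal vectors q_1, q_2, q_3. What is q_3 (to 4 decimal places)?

q_3 = (0.5079, -0.5489, -0.5408, -0.3850)

a_1 = (-3, 2, -2, -4); ‖a_1‖ = 5.7446, so q_1 = (-0.5222, 0.3482, -0.3482, -0.6963).
q_1·a_2 = (-0.5222)·4 + 0.3482·3 + (-0.3482)·0 + (-0.6963)·1 = -1.7408.
u_2 = a_2 + 1.7408·q_1 = (3.0909, 3.6061, -0.6061, -0.2121).
‖u_2‖ = 4.7927, so q_2 = (0.6449, 0.7524, -0.1265, -0.0443).
q_1·a_3 = (-0.5222)·3 + 0.3482·(-2) + (-0.3482)·(-2) + (-0.6963)·(-1) = -0.8704; q_2·a_3 = 0.6449·3 + 0.7524·(-2) + (-0.1265)·(-2) + (-0.0443)·(-1) = 0.7271.
u_3 = a_3 + 0.8704·q_1 − 0.7271·q_2 = (2.0765, -2.2441, -2.2111, -1.5739).
‖u_3‖ = 4.0882, so q_3 = (0.5079, -0.5489, -0.5408, -0.3850).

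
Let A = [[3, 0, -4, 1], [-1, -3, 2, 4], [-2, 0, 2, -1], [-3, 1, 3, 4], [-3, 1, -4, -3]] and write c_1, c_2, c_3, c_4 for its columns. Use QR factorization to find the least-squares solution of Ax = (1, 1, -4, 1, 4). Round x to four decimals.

q_1 = c_1/‖c_1‖ = (3, -1, -2, -3, -3)/5.6569 = (0.5303, -0.1768, -0.3536, -0.5303, -0.5303).
r_{12} = q_1·c_2 = -0.5303.
u_2 = c_2 + 0.5303·q_1 = (0.2812, -3.0938, -0.1875, 0.7188, 0.7188).
‖u_2‖ = 3.2740, so q_2 = (0.0859, -0.9450, -0.0573, 0.2195, 0.2195).
r_{13} = q_1·c_3 = -2.6517; r_{23} = q_2·c_3 = -2.5676.
u_3 = c_3 + 2.6517·q_1 + 2.5676·q_2 = (-2.3732, -0.8950, 0.9155, 2.1574, -4.8426).
‖u_3‖ = 5.9478, so q_3 = (-0.3990, -0.1505, 0.1539, 0.3627, -0.8142).
r_{14} = q_1·c_4 = -0.3536; r_{24} = q_2·c_4 = -3.4171; r_{34} = q_3·c_4 = 2.7386.
u_4 = c_4 + 0.3536·q_1 + 3.4171·q_2 − 2.7386·q_3 = (2.5738, 1.1206, -1.7422, 3.5693, -0.2076).
‖u_4‖ = 4.8681, so q_4 = (0.5287, 0.2302, -0.3579, 0.7332, -0.0426).
Qᵀb = (-0.8839, 0.4677, -4.0591, 2.7531).
Back-substitute: x_4 = 2.7531/4.8681 = 0.5655.
x_3 = (-4.0591 − 2.7386·0.5655)/5.9478 = -0.9429.
x_2 = (0.4677 + 2.5676·(-0.9429) + 3.4171·0.5655)/3.2740 = -0.0063.
x_1 = (-0.8839 + 0.5303·(-0.0063) + 2.6517·(-0.9429) + 0.3536·0.5655)/5.6569 = -0.5635.

x = (-0.5635, -0.0063, -0.9429, 0.5655)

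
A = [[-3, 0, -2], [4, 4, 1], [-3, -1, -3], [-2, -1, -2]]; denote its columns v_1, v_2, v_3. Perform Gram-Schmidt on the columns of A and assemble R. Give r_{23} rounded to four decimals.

v_1 = (-3, 4, -3, -2); ‖v_1‖ = 6.1644, so q_1 = (-0.4867, 0.6489, -0.4867, -0.3244).
q_1·v_2 = (-0.4867)·0 + 0.6489·4 + (-0.4867)·(-1) + (-0.3244)·(-1) = 3.4066.
u_2 = v_2 − 3.4066·q_1 = (1.6579, 1.7895, 0.6579, 0.1053).
‖u_2‖ = 2.5288, so q_2 = (0.6556, 0.7076, 0.2602, 0.0416).
r_{23} = q_2·v_3 = -1.4673.

r_{23} = -1.4673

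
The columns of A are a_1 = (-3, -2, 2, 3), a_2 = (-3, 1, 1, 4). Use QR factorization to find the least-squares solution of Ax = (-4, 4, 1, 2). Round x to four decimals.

q_1 = a_1/‖a_1‖ = (-3, -2, 2, 3)/5.0990 = (-0.5883, -0.3922, 0.3922, 0.5883).
r_{12} = q_1·a_2 = 4.1184.
u_2 = a_2 − 4.1184·q_1 = (-0.5769, 2.6154, -0.6154, 1.5769).
‖u_2‖ = 3.1684, so q_2 = (-0.1821, 0.8255, -0.1942, 0.4977).
Qᵀb = (2.3534, 4.8314).
Back-substitute: x_2 = 4.8314/3.1684 = 1.5249.
x_1 = (2.3534 − 4.1184·1.5249)/5.0990 = -0.7701.

x = (-0.7701, 1.5249)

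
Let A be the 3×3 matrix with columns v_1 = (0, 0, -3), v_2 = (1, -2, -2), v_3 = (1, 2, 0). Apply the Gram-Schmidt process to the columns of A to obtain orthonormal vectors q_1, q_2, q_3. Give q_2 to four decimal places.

v_1 = (0, 0, -3); ‖v_1‖ = 3.0000, so q_1 = (0.0000, 0.0000, -1.0000).
q_1·v_2 = 0.0000·1 + 0.0000·(-2) + (-1.0000)·(-2) = 2.0000.
u_2 = v_2 − 2.0000·q_1 = (1.0000, -2.0000, 0.0000).
‖u_2‖ = 2.2361, so q_2 = (0.4472, -0.8944, 0.0000).

q_2 = (0.4472, -0.8944, 0.0000)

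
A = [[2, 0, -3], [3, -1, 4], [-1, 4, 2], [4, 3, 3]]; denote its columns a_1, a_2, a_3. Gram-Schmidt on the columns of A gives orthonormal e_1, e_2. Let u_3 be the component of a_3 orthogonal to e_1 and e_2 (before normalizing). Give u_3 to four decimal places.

u_3 = (-3.9298, 3.0159, 0.8225, -0.0914)

a_1 = (2, 3, -1, 4); ‖a_1‖ = 5.4772, so e_1 = (0.3651, 0.5477, -0.1826, 0.7303).
e_1·a_2 = 0.3651·0 + 0.5477·(-1) + (-0.1826)·4 + 0.7303·3 = 0.9129.
u_2 = a_2 − 0.9129·e_1 = (-0.3333, -1.5000, 4.1667, 2.3333).
‖u_2‖ = 5.0166, so e_2 = (-0.0664, -0.2990, 0.8306, 0.4651).
e_1·a_3 = 0.3651·(-3) + 0.5477·4 + (-0.1826)·2 + 0.7303·3 = 2.9212; e_2·a_3 = (-0.0664)·(-3) + (-0.2990)·4 + 0.8306·2 + 0.4651·3 = 2.0598.
u_3 = a_3 − 2.9212·e_1 − 2.0598·e_2 = (-3.9298, 3.0159, 0.8225, -0.0914).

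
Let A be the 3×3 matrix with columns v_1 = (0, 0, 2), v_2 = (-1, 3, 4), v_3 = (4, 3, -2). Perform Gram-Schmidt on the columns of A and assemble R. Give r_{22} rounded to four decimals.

q_1 = v_1/‖v_1‖ = (0, 0, 2)/2.0000 = (0.0000, 0.0000, 1.0000).
r_{12} = q_1·v_2 = 4.0000.
u_2 = v_2 − 4.0000·q_1 = (-1.0000, 3.0000, 0.0000).
r_{22} = ‖u_2‖ = 3.1623.

r_{22} = 3.1623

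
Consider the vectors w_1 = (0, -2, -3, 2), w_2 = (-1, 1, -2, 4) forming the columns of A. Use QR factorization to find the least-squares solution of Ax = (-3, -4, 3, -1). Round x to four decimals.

w_1 = (0, -2, -3, 2); ‖w_1‖ = 4.1231, so e_1 = (0.0000, -0.4851, -0.7276, 0.4851).
e_1·w_2 = 0.0000·(-1) + (-0.4851)·1 + (-0.7276)·(-2) + 0.4851·4 = 2.9104.
u_2 = w_2 − 2.9104·e_1 = (-1.0000, 2.4118, 0.1176, 2.5882).
‖u_2‖ = 3.6782, so e_2 = (-0.2719, 0.6557, 0.0320, 0.7037).
Qᵀb = (-0.7276, -2.4148).
Back-substitute: x_2 = -2.4148/3.6782 = -0.6565.
x_1 = (-0.7276 − 2.9104·(-0.6565))/4.1231 = 0.2870.

x = (0.2870, -0.6565)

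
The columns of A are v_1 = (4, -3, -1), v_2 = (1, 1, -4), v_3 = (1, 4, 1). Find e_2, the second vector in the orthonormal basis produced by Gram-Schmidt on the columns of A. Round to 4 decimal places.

e_2 = (0.0559, 0.3820, -0.9225)

v_1 = (4, -3, -1); ‖v_1‖ = 5.0990, so e_1 = (0.7845, -0.5883, -0.1961).
e_1·v_2 = 0.7845·1 + (-0.5883)·1 + (-0.1961)·(-4) = 0.9806.
u_2 = v_2 − 0.9806·e_1 = (0.2308, 1.5769, -3.8077).
‖u_2‖ = 4.1278, so e_2 = (0.0559, 0.3820, -0.9225).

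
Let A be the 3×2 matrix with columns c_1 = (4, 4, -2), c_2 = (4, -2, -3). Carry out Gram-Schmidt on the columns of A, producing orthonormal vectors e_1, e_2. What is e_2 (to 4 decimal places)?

e_2 = (0.5037, -0.7326, -0.4579)

c_1 = (4, 4, -2); ‖c_1‖ = 6.0000, so e_1 = (0.6667, 0.6667, -0.3333).
e_1·c_2 = 0.6667·4 + 0.6667·(-2) + (-0.3333)·(-3) = 2.3333.
u_2 = c_2 − 2.3333·e_1 = (2.4444, -3.5556, -2.2222).
‖u_2‖ = 4.8534, so e_2 = (0.5037, -0.7326, -0.4579).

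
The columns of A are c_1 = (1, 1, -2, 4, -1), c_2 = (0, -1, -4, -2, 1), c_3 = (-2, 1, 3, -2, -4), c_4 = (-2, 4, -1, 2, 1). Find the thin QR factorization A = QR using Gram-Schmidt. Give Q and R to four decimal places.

c_1 = (1, 1, -2, 4, -1); ‖c_1‖ = 4.7958, so e_1 = (0.2085, 0.2085, -0.4170, 0.8341, -0.2085).
e_1·c_2 = 0.2085·0 + 0.2085·(-1) + (-0.4170)·(-4) + 0.8341·(-2) + (-0.2085)·1 = -0.4170.
u_2 = c_2 + 0.4170·e_1 = (0.0870, -0.9130, -4.1739, -1.6522, 0.9130).
‖u_2‖ = 4.6718, so e_2 = (0.0186, -0.1954, -0.8934, -0.3536, 0.1954).
e_1·c_3 = 0.2085·(-2) + 0.2085·1 + (-0.4170)·3 + 0.8341·(-2) + (-0.2085)·(-4) = -2.2937; e_2·c_3 = 0.0186·(-2) + (-0.1954)·1 + (-0.8934)·3 + (-0.3536)·(-2) + 0.1954·(-4) = -2.9874.
u_3 = c_3 + 2.2937·e_1 + 2.9874·e_2 = (-1.4661, 0.8944, -0.6255, -1.1434, -3.8944).
‖u_3‖ = 4.4514, so e_3 = (-0.3294, 0.2009, -0.1405, -0.2569, -0.8749).
e_1·c_4 = 0.2085·(-2) + 0.2085·4 + (-0.4170)·(-1) + 0.8341·2 + (-0.2085)·1 = 2.2937; e_2·c_4 = 0.0186·(-2) + (-0.1954)·4 + (-0.8934)·(-1) + (-0.3536)·2 + 0.1954·1 = -0.4374; e_3·c_4 = (-0.3294)·(-2) + 0.2009·4 + (-0.1405)·(-1) + (-0.2569)·2 + (-0.8749)·1 = 0.2144.
u_4 = c_4 − 2.2937·e_1 + 0.4374·e_2 − 0.2144·e_3 = (-2.3995, 3.3932, -0.4041, -0.0127, 1.7513).
‖u_4‖ = 4.5279, so e_4 = (-0.5299, 0.7494, -0.0893, -0.0028, 0.3868).

Q = [[0.2085, 0.0186, -0.3294, -0.5299], [0.2085, -0.1954, 0.2009, 0.7494], [-0.4170, -0.8934, -0.1405, -0.0893], [0.8341, -0.3536, -0.2569, -0.0028], [-0.2085, 0.1954, -0.8749, 0.3868]], R = [[4.7958, -0.4170, -2.2937, 2.2937], [0.0000, 4.6718, -2.9874, -0.4374], [0.0000, 0.0000, 4.4514, 0.2144], [0.0000, 0.0000, 0.0000, 4.5279]]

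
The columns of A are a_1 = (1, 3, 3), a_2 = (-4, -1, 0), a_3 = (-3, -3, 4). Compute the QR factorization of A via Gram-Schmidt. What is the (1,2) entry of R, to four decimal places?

a_1 = (1, 3, 3); ‖a_1‖ = 4.3589, so e_1 = (0.2294, 0.6882, 0.6882).
r_{12} = e_1·a_2 = -1.6059.

r_{12} = -1.6059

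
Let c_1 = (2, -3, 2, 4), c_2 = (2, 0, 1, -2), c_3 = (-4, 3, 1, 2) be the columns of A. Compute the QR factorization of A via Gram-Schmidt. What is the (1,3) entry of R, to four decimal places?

r_{13} = -1.2185

c_1 = (2, -3, 2, 4); ‖c_1‖ = 5.7446, so q_1 = (0.3482, -0.5222, 0.3482, 0.6963).
r_{13} = q_1·c_3 = -1.2185.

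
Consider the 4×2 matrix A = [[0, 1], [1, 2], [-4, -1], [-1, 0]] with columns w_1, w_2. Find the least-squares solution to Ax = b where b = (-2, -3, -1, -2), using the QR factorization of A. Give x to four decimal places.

x = (0.8333, -2.0000)

e_1 = w_1/‖w_1‖ = (0, 1, -4, -1)/4.2426 = (0.0000, 0.2357, -0.9428, -0.2357).
r_{12} = e_1·w_2 = 1.4142.
u_2 = w_2 − 1.4142·e_1 = (1.0000, 1.6667, 0.3333, 0.3333).
‖u_2‖ = 2.0000, so e_2 = (0.5000, 0.8333, 0.1667, 0.1667).
Qᵀb = (0.7071, -4.0000).
Back-substitute: x_2 = -4.0000/2.0000 = -2.0000.
x_1 = (0.7071 − 1.4142·(-2.0000))/4.2426 = 0.8333.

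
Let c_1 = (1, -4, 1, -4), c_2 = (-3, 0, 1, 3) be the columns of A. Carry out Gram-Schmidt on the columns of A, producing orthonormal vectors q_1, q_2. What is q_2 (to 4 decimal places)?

q_2 = (-0.7114, -0.4527, 0.3881, 0.3719)

c_1 = (1, -4, 1, -4); ‖c_1‖ = 5.8310, so q_1 = (0.1715, -0.6860, 0.1715, -0.6860).
q_1·c_2 = 0.1715·(-3) + (-0.6860)·0 + 0.1715·1 + (-0.6860)·3 = -2.4010.
u_2 = c_2 + 2.4010·q_1 = (-2.5882, -1.6471, 1.4118, 1.3529).
‖u_2‖ = 3.6380, so q_2 = (-0.7114, -0.4527, 0.3881, 0.3719).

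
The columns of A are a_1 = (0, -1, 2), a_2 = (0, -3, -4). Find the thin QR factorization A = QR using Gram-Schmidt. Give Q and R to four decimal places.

q_1 = a_1/‖a_1‖ = (0, -1, 2)/2.2361 = (0.0000, -0.4472, 0.8944).
r_{12} = q_1·a_2 = -2.2361.
u_2 = a_2 + 2.2361·q_1 = (0.0000, -4.0000, -2.0000).
‖u_2‖ = 4.4721, so q_2 = (0.0000, -0.8944, -0.4472).

Q = [[0.0000, 0.0000], [-0.4472, -0.8944], [0.8944, -0.4472]], R = [[2.2361, -2.2361], [0.0000, 4.4721]]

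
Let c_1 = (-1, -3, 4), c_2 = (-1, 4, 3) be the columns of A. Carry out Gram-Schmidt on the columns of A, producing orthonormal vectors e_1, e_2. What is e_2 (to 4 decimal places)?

c_1 = (-1, -3, 4); ‖c_1‖ = 5.0990, so e_1 = (-0.1961, -0.5883, 0.7845).
e_1·c_2 = (-0.1961)·(-1) + (-0.5883)·4 + 0.7845·3 = 0.1961.
u_2 = c_2 − 0.1961·e_1 = (-0.9615, 4.1154, 2.8462).
‖u_2‖ = 5.0952, so e_2 = (-0.1887, 0.8077, 0.5586).

e_2 = (-0.1887, 0.8077, 0.5586)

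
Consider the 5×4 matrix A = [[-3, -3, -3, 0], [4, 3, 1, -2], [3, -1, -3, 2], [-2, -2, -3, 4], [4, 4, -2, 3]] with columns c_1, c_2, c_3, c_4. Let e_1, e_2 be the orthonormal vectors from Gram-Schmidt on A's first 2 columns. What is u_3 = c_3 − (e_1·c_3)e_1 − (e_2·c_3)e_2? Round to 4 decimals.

c_1 = (-3, 4, 3, -2, 4); ‖c_1‖ = 7.3485, so e_1 = (-0.4082, 0.5443, 0.4082, -0.2722, 0.5443).
e_1·c_2 = (-0.4082)·(-3) + 0.5443·3 + 0.4082·(-1) + (-0.2722)·(-2) + 0.5443·4 = 5.1711.
u_2 = c_2 − 5.1711·e_1 = (-0.8889, 0.1852, -3.1111, -0.5926, 1.1852).
‖u_2‖ = 3.5013, so e_2 = (-0.2539, 0.0529, -0.8886, -0.1692, 0.3385).
e_1·c_3 = (-0.4082)·(-3) + 0.5443·1 + 0.4082·(-3) + (-0.2722)·(-3) + 0.5443·(-2) = 0.2722; e_2·c_3 = (-0.2539)·(-3) + 0.0529·1 + (-0.8886)·(-3) + (-0.1692)·(-3) + 0.3385·(-2) = 3.3109.
u_3 = c_3 − 0.2722·e_1 − 3.3109·e_2 = (-2.0483, 0.6767, -0.1692, -2.3656, -3.2689).

u_3 = (-2.0483, 0.6767, -0.1692, -2.3656, -3.2689)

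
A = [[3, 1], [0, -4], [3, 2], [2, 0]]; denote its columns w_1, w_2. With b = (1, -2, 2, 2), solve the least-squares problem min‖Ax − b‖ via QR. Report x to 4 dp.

e_1 = w_1/‖w_1‖ = (3, 0, 3, 2)/4.6904 = (0.6396, 0.0000, 0.6396, 0.4264).
r_{12} = e_1·w_2 = 1.9188.
u_2 = w_2 − 1.9188·e_1 = (-0.2273, -4.0000, 0.7727, -0.8182).
‖u_2‖ = 4.1615, so e_2 = (-0.0546, -0.9612, 0.1857, -0.1966).
Qᵀb = (2.7716, 1.8459).
Back-substitute: x_2 = 1.8459/4.1615 = 0.4436.
x_1 = (2.7716 − 1.9188·0.4436)/4.6904 = 0.4094.

x = (0.4094, 0.4436)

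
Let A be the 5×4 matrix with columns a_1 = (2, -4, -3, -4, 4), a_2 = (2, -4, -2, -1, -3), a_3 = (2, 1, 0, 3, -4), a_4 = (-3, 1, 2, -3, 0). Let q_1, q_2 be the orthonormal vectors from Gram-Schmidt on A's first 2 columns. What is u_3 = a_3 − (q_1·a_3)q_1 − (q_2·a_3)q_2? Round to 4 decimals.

u_3 = (2.0697, 0.8606, -0.7063, 1.0554, 0.3514)

q_1 = a_1/‖a_1‖ = (2, -4, -3, -4, 4)/7.8102 = (0.2561, -0.5121, -0.3841, -0.5121, 0.5121).
r_{12} = q_1·a_2 = 2.3047.
u_2 = a_2 − 2.3047·q_1 = (1.4098, -2.8197, -1.1148, 0.1803, -4.1803).
‖u_2‖ = 5.3562, so q_2 = (0.2632, -0.5264, -0.2081, 0.0337, -0.7805).
r_{13} = q_1·a_3 = -3.5850; r_{23} = q_2·a_3 = 3.2229.
u_3 = a_3 + 3.5850·q_1 − 3.2229·q_2 = (2.0697, 0.8606, -0.7063, 1.0554, 0.3514).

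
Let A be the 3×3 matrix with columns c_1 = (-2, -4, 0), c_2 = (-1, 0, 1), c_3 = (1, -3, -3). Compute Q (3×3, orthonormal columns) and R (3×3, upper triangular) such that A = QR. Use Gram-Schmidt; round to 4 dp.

Q = [[-0.4472, -0.5963, -0.6667], [-0.8944, 0.2981, 0.3333], [0.0000, 0.7454, -0.6667]], R = [[4.4721, 0.4472, 2.2361], [0.0000, 1.3416, -3.7268], [0.0000, 0.0000, 0.3333]]

q_1 = c_1/‖c_1‖ = (-2, -4, 0)/4.4721 = (-0.4472, -0.8944, 0.0000).
r_{12} = q_1·c_2 = 0.4472.
u_2 = c_2 − 0.4472·q_1 = (-0.8000, 0.4000, 1.0000).
‖u_2‖ = 1.3416, so q_2 = (-0.5963, 0.2981, 0.7454).
r_{13} = q_1·c_3 = 2.2361; r_{23} = q_2·c_3 = -3.7268.
u_3 = c_3 − 2.2361·q_1 + 3.7268·q_2 = (-0.2222, 0.1111, -0.2222).
‖u_3‖ = 0.3333, so q_3 = (-0.6667, 0.3333, -0.6667).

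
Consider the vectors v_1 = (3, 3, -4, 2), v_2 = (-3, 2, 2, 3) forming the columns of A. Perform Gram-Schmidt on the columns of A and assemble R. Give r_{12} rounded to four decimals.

r_{12} = -0.8111

v_1 = (3, 3, -4, 2); ‖v_1‖ = 6.1644, so e_1 = (0.4867, 0.4867, -0.6489, 0.3244).
r_{12} = e_1·v_2 = -0.8111.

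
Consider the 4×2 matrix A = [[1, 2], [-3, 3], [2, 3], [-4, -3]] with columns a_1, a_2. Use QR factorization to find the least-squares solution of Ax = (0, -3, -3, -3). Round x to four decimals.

e_1 = a_1/‖a_1‖ = (1, -3, 2, -4)/5.4772 = (0.1826, -0.5477, 0.3651, -0.7303).
r_{12} = e_1·a_2 = 2.0083.
u_2 = a_2 − 2.0083·e_1 = (1.6333, 4.1000, 2.2667, -1.5333).
‖u_2‖ = 5.1929, so e_2 = (0.3145, 0.7895, 0.4365, -0.2953).
Qᵀb = (2.7386, -2.7923).
Back-substitute: x_2 = -2.7923/5.1929 = -0.5377.
x_1 = (2.7386 − 2.0083·(-0.5377))/5.4772 = 0.6972.

x = (0.6972, -0.5377)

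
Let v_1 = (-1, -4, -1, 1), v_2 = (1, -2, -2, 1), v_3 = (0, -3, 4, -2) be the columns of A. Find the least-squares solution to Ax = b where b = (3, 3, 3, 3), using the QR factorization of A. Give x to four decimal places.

x = (-1.3138, 0.8267, 0.2824)

e_1 = v_1/‖v_1‖ = (-1, -4, -1, 1)/4.3589 = (-0.2294, -0.9177, -0.2294, 0.2294).
r_{12} = e_1·v_2 = 2.2942.
u_2 = v_2 − 2.2942·e_1 = (1.5263, 0.1053, -1.4737, 0.4737).
‖u_2‖ = 2.1764, so e_2 = (0.7013, 0.0484, -0.6771, 0.2176).
r_{13} = e_1·v_3 = 1.3765; r_{23} = e_2·v_3 = -3.2888.
u_3 = v_3 − 1.3765·e_1 + 3.2888·e_2 = (2.6222, -1.5778, 2.0889, -1.6000).
‖u_3‖ = 4.0359, so e_3 = (0.6497, -0.3909, 0.5176, -0.3964).
Qᵀb = (-3.4412, 0.8706, 1.1398).
Back-substitute: x_3 = 1.1398/4.0359 = 0.2824.
x_2 = (0.8706 + 3.2888·0.2824)/2.1764 = 0.8267.
x_1 = (-3.4412 − 2.2942·0.8267 − 1.3765·0.2824)/4.3589 = -1.3138.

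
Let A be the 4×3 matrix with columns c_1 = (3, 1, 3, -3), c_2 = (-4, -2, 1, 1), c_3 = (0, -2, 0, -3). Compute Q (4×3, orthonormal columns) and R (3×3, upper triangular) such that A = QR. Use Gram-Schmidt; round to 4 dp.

c_1 = (3, 1, 3, -3); ‖c_1‖ = 5.2915, so e_1 = (0.5669, 0.1890, 0.5669, -0.5669).
e_1·c_2 = 0.5669·(-4) + 0.1890·(-2) + 0.5669·1 + (-0.5669)·1 = -2.6458.
u_2 = c_2 + 2.6458·e_1 = (-2.5000, -1.5000, 2.5000, -0.5000).
‖u_2‖ = 3.8730, so e_2 = (-0.6455, -0.3873, 0.6455, -0.1291).
e_1·c_3 = 0.5669·0 + 0.1890·(-2) + 0.5669·0 + (-0.5669)·(-3) = 1.3229; e_2·c_3 = (-0.6455)·0 + (-0.3873)·(-2) + 0.6455·0 + (-0.1291)·(-3) = 1.1619.
u_3 = c_3 − 1.3229·e_1 − 1.1619·e_2 = (0.0000, -1.8000, -1.5000, -2.1000).
‖u_3‖ = 3.1464, so e_3 = (0.0000, -0.5721, -0.4767, -0.6674).

Q = [[0.5669, -0.6455, 0.0000], [0.1890, -0.3873, -0.5721], [0.5669, 0.6455, -0.4767], [-0.5669, -0.1291, -0.6674]], R = [[5.2915, -2.6458, 1.3229], [0.0000, 3.8730, 1.1619], [0.0000, 0.0000, 3.1464]]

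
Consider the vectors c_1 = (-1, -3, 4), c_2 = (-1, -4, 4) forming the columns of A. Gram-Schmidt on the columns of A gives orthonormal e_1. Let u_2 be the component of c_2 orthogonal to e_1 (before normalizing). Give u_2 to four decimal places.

u_2 = (0.1154, -0.6538, -0.4615)

c_1 = (-1, -3, 4); ‖c_1‖ = 5.0990, so e_1 = (-0.1961, -0.5883, 0.7845).
e_1·c_2 = (-0.1961)·(-1) + (-0.5883)·(-4) + 0.7845·4 = 5.6874.
u_2 = c_2 − 5.6874·e_1 = (0.1154, -0.6538, -0.4615).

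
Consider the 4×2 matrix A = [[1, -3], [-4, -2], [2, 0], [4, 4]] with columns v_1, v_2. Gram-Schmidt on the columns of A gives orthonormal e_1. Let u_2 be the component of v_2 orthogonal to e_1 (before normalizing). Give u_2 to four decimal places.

u_2 = (-3.5676, 0.2703, -1.1351, 1.7297)

v_1 = (1, -4, 2, 4); ‖v_1‖ = 6.0828, so e_1 = (0.1644, -0.6576, 0.3288, 0.6576).
e_1·v_2 = 0.1644·(-3) + (-0.6576)·(-2) + 0.3288·0 + 0.6576·4 = 3.4524.
u_2 = v_2 − 3.4524·e_1 = (-3.5676, 0.2703, -1.1351, 1.7297).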